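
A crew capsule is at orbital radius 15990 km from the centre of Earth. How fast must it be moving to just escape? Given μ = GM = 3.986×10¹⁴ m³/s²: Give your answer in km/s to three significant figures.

r = 15990 km = 1.599×10⁷ m.
Escape speed v_esc = √(2μ/r) = √(2 × 3.986×10¹⁴ / 1.599×10⁷) = √(4.986×10⁷) = 7061 m/s.
= 7.061 km/s.

v_esc ≈ 7.06 km/s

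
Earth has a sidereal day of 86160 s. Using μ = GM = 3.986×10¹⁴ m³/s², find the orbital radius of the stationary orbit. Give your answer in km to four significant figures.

A synchronous orbit has period T, so by Kepler's third law a = (μT²/4π²)^(1/3).
μT²/4π² = 3.986×10¹⁴ × (8.616×10⁴)² / 39.48 = 7.495×10²² m³.
a = 4.216×10⁷ m = 42163 km.

r_sync ≈ 42160 km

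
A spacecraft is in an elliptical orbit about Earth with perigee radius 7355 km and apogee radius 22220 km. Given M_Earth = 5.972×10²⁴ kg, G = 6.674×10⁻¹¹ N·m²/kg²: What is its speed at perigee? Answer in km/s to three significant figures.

μ = GM = 6.674×10⁻¹¹ × 5.972×10²⁴ = 3.986×10¹⁴ m³/s².
Semi-major axis a = (r_p + r_a)/2 = 14788 km = 1.479×10⁷ m.
Vis-viva: v² = μ(2/r − 1/a) = 3.986×10¹⁴ × (2.719×10⁻⁷ − 6.762×10⁻⁸) = 8.143×10⁷ m²/s².
v = 9024 m/s = 9.024 km/s.

v ≈ 9.02 km/s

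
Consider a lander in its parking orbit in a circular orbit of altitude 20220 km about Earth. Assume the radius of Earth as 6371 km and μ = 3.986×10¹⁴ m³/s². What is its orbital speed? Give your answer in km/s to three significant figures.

v ≈ 3.87 km/s

r = 6371 + 20220 = 26591 km = 2.6591×10⁷ m.
For a circular orbit v = √(μ/r) = √(3.986×10¹⁴ / 2.659×10⁷) = √(1.499×10⁷) = 3872 m/s.
That is 3.872 km/s.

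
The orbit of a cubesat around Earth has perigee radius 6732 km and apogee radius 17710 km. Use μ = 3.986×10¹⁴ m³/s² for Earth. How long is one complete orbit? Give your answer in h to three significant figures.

Semi-major axis a = (r_p + r_a)/2 = (6732.0 + 17710)/2 = 12221 km = 1.222×10⁷ m.
By Kepler's third law T = 2π√(a³/μ) = 2π × 2.140×10³ = 1.345×10⁴ s.
= 3.735 h.

T ≈ 3.73 h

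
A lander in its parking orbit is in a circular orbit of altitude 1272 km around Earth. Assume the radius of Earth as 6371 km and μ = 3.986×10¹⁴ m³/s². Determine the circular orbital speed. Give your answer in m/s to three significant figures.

v ≈ 7220 m/s

r = 6371 + 1272 = 7643.0 km = 7.6430×10⁶ m.
For a circular orbit v = √(μ/r) = √(3.986×10¹⁴ / 7.643×10⁶) = √(5.215×10⁷) = 7222 m/s.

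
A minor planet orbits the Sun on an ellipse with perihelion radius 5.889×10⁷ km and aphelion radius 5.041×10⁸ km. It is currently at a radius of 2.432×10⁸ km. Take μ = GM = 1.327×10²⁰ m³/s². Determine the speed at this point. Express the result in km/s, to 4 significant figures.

v ≈ 24.90 km/s

Semi-major axis a = (r_p + r_a)/2 = 2.8150×10⁸ km = 2.815×10¹¹ m.
Vis-viva: v² = μ(2/r − 1/a) = 1.327×10²⁰ × (8.224×10⁻¹² − 3.552×10⁻¹²) = 6.199×10⁸ m²/s².
v = 24900 m/s = 24.90 km/s.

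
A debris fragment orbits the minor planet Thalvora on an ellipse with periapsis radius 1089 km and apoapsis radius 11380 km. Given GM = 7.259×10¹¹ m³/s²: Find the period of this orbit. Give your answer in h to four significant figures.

Semi-major axis a = (r_p + r_a)/2 = (1089.0 + 11380)/2 = 6234.5 km = 6.234×10⁶ m.
By Kepler's third law T = 2π√(a³/μ) = 2π × 1.827×10⁴ = 1.148×10⁵ s.
= 31.89 h.

T ≈ 31.89 h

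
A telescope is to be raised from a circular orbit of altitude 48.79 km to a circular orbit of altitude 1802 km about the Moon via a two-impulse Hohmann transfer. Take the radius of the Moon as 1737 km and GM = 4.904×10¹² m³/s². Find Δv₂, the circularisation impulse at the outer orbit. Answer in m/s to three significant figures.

r₁ = 1737 + 48.79 = 1785.8 km = 1.7858×10⁶ m.
r₂ = 1737 + 1802 = 3539.0 km = 3.5390×10⁶ m.
Transfer ellipse a_t = (r₁ + r₂)/2 = 2.662×10⁶ m.
At r₁: circular v_c1 = √(μ/r₁) = 1657 m/s; transfer-perilune v_p = √[μ(2/r₁ − 1/a_t)] = 1911 m/s.
At r₂: circular v_c2 = √(μ/r₂) = 1177 m/s; transfer-apolune v_a = √[μ(2/r₂ − 1/a_t)] = 964.1 m/s.
Δv₂ = v_c2 − v_a = 213.1 m/s.

Δv ≈ 213 m/s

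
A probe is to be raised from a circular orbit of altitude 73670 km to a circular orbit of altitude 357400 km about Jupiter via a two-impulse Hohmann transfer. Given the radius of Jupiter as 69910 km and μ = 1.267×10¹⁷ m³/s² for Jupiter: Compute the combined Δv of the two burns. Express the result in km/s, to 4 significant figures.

r₁ = 69910 + 73670 = 143580 km = 1.4358×10⁸ m.
r₂ = 69910 + 357400 = 427310 km = 4.2731×10⁸ m.
Transfer ellipse a_t = (r₁ + r₂)/2 = 2.854×10⁸ m.
At r₁: circular v_c1 = √(μ/r₁) = 29710 m/s; transfer-perijove v_p = √[μ(2/r₁ − 1/a_t)] = 36350 m/s.
Δv₁ = v_p − v_c1 = 6640 m/s.
At r₂: circular v_c2 = √(μ/r₂) = 17220 m/s; transfer-apojove v_a = √[μ(2/r₂ − 1/a_t)] = 12210 m/s.
Δv₂ = v_c2 − v_a = 5007 m/s.
Total Δv = Δv₁ + Δv₂ = 11650 m/s = 11.65 km/s.

Δv_total ≈ 11.65 km/s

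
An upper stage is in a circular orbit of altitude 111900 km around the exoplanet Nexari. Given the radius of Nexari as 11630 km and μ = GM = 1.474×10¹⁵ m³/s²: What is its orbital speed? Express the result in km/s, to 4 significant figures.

v ≈ 3.454 km/s

r = 11630 + 111900 = 123530 km = 1.2353×10⁸ m.
For a circular orbit v = √(μ/r) = √(1.474×10¹⁵ / 1.235×10⁸) = √(1.193×10⁷) = 3454 m/s.
That is 3.454 km/s.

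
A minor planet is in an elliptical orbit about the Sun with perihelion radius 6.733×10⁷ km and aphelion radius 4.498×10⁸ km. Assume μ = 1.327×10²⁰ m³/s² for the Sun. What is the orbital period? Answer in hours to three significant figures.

T ≈ 19900 hours

Semi-major axis a = (r_p + r_a)/2 = (6.7330×10⁷ + 4.4980×10⁸)/2 = 2.5856×10⁸ km = 2.586×10¹¹ m.
By Kepler's third law T = 2π√(a³/μ) = 2π × 1.141×10⁷ = 7.171×10⁷ s.
= 19920 hours.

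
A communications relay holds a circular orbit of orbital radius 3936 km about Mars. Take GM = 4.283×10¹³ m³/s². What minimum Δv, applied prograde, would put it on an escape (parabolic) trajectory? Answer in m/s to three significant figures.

r = 3936 km = 3.936×10⁶ m.
Circular speed v_c = √(μ/r) = 3299 m/s.
Escape speed v_esc = √(2μ/r) = √2 × v_c = 4665 m/s.
Δv = v_esc − v_c = 1366 m/s.

Δv ≈ 1370 m/s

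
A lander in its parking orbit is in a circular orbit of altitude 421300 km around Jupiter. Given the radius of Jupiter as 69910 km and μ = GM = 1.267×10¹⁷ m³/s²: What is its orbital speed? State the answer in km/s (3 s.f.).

v ≈ 16.1 km/s

r = 69910 + 421300 = 491210 km = 4.9121×10⁸ m.
For a circular orbit v = √(μ/r) = √(1.267×10¹⁷ / 4.912×10⁸) = √(2.579×10⁸) = 16060 m/s.
That is 16.06 km/s.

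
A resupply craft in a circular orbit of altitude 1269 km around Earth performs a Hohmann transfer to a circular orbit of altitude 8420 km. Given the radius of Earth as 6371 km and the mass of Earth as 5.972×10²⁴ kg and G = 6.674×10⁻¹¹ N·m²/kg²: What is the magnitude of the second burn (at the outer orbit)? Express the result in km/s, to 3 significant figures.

Δv ≈ 0.907 km/s

μ = GM = 6.674×10⁻¹¹ × 5.972×10²⁴ = 3.986×10¹⁴ m³/s².
r₁ = 6371 + 1269 = 7640.0 km = 7.6400×10⁶ m.
r₂ = 6371 + 8420 = 14791 km = 1.4791×10⁷ m.
Transfer ellipse a_t = (r₁ + r₂)/2 = 1.122×10⁷ m.
At r₁: circular v_c1 = √(μ/r₁) = 7223 m/s; transfer-perigee v_p = √[μ(2/r₁ − 1/a_t)] = 8295 m/s.
At r₂: circular v_c2 = √(μ/r₂) = 5191 m/s; transfer-apogee v_a = √[μ(2/r₂ − 1/a_t)] = 4284 m/s.
Δv₂ = v_c2 − v_a = 906.6 m/s.
= 0.9066 km/s.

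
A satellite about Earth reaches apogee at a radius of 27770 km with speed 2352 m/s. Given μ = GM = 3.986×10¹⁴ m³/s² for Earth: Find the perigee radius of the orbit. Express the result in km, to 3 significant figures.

perigee radius ≈ 6630 km

r_a = 2.777×10⁷ m.
Specific energy ε = v²/2 − μ/r = -1.159×10⁷ J/kg, so a = −μ/(2ε) = 1.720×10⁷ m.
The apsides satisfy r_p + r_a = 2a, so the perigee radius is 2a − r_a = 6.629×10⁶ m = 6628.6 km.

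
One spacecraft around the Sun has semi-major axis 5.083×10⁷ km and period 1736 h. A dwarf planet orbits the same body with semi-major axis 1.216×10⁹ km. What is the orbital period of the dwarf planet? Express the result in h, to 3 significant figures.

Kepler's third law: T² ∝ a³, so T₂ = T₁ (a₂/a₁)^(3/2).
a₂/a₁ = 23.92, (a₂/a₁)^(3/2) = 117.0.
T₂ = 1736 × 117.0 = 2.031×10⁵ h.

T₂ ≈ 2.03×10⁵ h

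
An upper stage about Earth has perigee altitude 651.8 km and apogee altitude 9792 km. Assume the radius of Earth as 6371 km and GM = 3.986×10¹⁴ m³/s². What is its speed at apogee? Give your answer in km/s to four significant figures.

v ≈ 3.865 km/s

r_p = 6371 + 651.8 = 7022.8 km = 7.0228×10⁶ m.
r_a = 6371 + 9792 = 16163 km = 1.6163×10⁷ m.
Semi-major axis a = (r_p + r_a)/2 = 11593 km = 1.159×10⁷ m.
Vis-viva: v² = μ(2/r − 1/a) = 3.986×10¹⁴ × (1.237×10⁻⁷ − 8.626×10⁻⁸) = 1.494×10⁷ m²/s².
v = 3865 m/s = 3.865 km/s.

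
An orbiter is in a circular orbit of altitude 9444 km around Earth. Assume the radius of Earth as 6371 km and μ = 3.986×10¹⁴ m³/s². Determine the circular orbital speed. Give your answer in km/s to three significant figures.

v ≈ 5.02 km/s

r = 6371 + 9444 = 15815 km = 1.5815×10⁷ m.
For a circular orbit v = √(μ/r) = √(3.986×10¹⁴ / 1.582×10⁷) = √(2.520×10⁷) = 5020 m/s.
That is 5.020 km/s.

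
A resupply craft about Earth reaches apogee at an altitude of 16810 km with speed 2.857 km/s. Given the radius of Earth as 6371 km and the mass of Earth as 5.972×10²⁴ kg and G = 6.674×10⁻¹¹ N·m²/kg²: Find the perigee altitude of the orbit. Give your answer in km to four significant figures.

perigee altitude ≈ 843.9 km

μ = GM = 6.674×10⁻¹¹ × 5.972×10²⁴ = 3.986×10¹⁴ m³/s².
r_a = 6371 + 16810 = 23181 km = 2.318×10⁷ m.
Specific energy ε = v²/2 − μ/r = -1.311×10⁷ J/kg, so a = −μ/(2ε) = 1.520×10⁷ m.
The apsides satisfy r_p + r_a = 2a, so the perigee radius is 2a − r_a = 7.215×10⁶ m = 7214.9 km.
Perigee altitude = 7214.9 − 6371 = 843.93 km.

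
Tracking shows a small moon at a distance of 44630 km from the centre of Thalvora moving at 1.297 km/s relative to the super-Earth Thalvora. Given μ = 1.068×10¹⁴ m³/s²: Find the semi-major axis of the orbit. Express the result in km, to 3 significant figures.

a ≈ 34400 km

r = 4.463×10⁷ m.
Vis-viva rearranged: 1/a = 2/r − v²/μ = 4.481×10⁻⁸ − 1.575×10⁻⁸ = 2.906×10⁻⁸ m⁻¹.
a = 3.441×10⁷ m = 34409 km.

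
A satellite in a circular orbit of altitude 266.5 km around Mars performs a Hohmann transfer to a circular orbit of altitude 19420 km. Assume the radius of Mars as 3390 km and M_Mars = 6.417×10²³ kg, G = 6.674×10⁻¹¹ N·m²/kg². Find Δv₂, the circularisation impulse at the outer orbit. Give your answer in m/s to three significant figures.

Δv ≈ 650 m/s

μ = GM = 6.674×10⁻¹¹ × 6.417×10²³ = 4.283×10¹³ m³/s².
r₁ = 3390 + 266.5 = 3656.5 km = 3.6565×10⁶ m.
r₂ = 3390 + 19420 = 22810 km = 2.2810×10⁷ m.
Transfer ellipse a_t = (r₁ + r₂)/2 = 1.323×10⁷ m.
At r₁: circular v_c1 = √(μ/r₁) = 3422 m/s; transfer-periapsis v_p = √[μ(2/r₁ − 1/a_t)] = 4493 m/s.
At r₂: circular v_c2 = √(μ/r₂) = 1370 m/s; transfer-apoapsis v_a = √[μ(2/r₂ − 1/a_t)] = 720.3 m/s.
Δv₂ = v_c2 − v_a = 650.0 m/s.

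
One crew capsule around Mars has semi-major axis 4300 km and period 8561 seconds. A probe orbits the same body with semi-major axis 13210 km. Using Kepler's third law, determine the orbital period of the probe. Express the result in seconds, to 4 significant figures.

T₂ ≈ 46100 seconds

Kepler's third law: T² ∝ a³, so T₂ = T₁ (a₂/a₁)^(3/2).
a₂/a₁ = 3.072, (a₂/a₁)^(3/2) = 5.385.
T₂ = 8561 × 5.385 = 46100 seconds.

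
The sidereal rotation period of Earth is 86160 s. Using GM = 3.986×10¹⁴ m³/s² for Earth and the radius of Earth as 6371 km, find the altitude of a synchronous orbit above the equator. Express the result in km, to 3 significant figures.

h_sync ≈ 35800 km

A synchronous orbit has period T, so by Kepler's third law a = (μT²/4π²)^(1/3).
μT²/4π² = 3.986×10¹⁴ × (8.616×10⁴)² / 39.48 = 7.495×10²² m³.
a = 4.216×10⁷ m = 42163 km.
Altitude h = a − R = 42163 − 6371 = 35792 km.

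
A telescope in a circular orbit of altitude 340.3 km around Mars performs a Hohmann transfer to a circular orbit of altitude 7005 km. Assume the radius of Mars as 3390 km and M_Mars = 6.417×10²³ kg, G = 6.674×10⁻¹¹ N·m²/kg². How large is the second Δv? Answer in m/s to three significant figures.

Δv ≈ 555 m/s

μ = GM = 6.674×10⁻¹¹ × 6.417×10²³ = 4.283×10¹³ m³/s².
r₁ = 3390 + 340.3 = 3730.3 km = 3.7303×10⁶ m.
r₂ = 3390 + 7005 = 10395 km = 1.0395×10⁷ m.
Transfer ellipse a_t = (r₁ + r₂)/2 = 7.063×10⁶ m.
At r₁: circular v_c1 = √(μ/r₁) = 3388 m/s; transfer-periapsis v_p = √[μ(2/r₁ − 1/a_t)] = 4111 m/s.
At r₂: circular v_c2 = √(μ/r₂) = 2030 m/s; transfer-apoapsis v_a = √[μ(2/r₂ − 1/a_t)] = 1475 m/s.
Δv₂ = v_c2 − v_a = 554.6 m/s.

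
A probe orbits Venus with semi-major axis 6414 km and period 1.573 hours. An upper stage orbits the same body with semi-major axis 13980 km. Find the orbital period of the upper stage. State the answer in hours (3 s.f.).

T₂ ≈ 5.06 hours

Kepler's third law: T² ∝ a³, so T₂ = T₁ (a₂/a₁)^(3/2).
a₂/a₁ = 2.180, (a₂/a₁)^(3/2) = 3.218.
T₂ = 1.573 × 3.218 = 5.062 hours.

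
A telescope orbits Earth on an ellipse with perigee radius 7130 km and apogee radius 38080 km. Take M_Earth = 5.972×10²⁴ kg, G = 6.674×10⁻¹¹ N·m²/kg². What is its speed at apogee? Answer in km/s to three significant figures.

μ = GM = 6.674×10⁻¹¹ × 5.972×10²⁴ = 3.986×10¹⁴ m³/s².
Semi-major axis a = (r_p + r_a)/2 = 22605 km = 2.260×10⁷ m.
Vis-viva: v² = μ(2/r − 1/a) = 3.986×10¹⁴ × (5.252×10⁻⁸ − 4.424×10⁻⁸) = 3.301×10⁶ m²/s².
v = 1817 m/s = 1.817 km/s.

v ≈ 1.82 km/s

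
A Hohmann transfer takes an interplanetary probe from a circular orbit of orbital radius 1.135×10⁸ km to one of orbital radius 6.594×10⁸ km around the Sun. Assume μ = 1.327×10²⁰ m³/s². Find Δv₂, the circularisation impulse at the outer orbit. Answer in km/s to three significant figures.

r₁ = 1.135×10⁸ km = 1.135×10¹¹ m.
r₂ = 6.594×10⁸ km = 6.594×10¹¹ m.
Transfer ellipse a_t = (r₁ + r₂)/2 = 3.864×10¹¹ m.
At r₁: circular v_c1 = √(μ/r₁) = 34190 m/s; transfer-perihelion v_p = √[μ(2/r₁ − 1/a_t)] = 44660 m/s.
At r₂: circular v_c2 = √(μ/r₂) = 14190 m/s; transfer-aphelion v_a = √[μ(2/r₂ − 1/a_t)] = 7688 m/s.
Δv₂ = v_c2 − v_a = 6498 m/s.
= 6.498 km/s.

Δv ≈ 6.50 km/s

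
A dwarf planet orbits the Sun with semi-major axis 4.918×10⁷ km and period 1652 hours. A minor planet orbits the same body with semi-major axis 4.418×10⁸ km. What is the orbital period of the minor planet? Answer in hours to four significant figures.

T₂ ≈ 44480 hours

Kepler's third law: T² ∝ a³, so T₂ = T₁ (a₂/a₁)^(3/2).
a₂/a₁ = 8.983, (a₂/a₁)^(3/2) = 26.93.
T₂ = 1652 × 26.93 = 44480 hours.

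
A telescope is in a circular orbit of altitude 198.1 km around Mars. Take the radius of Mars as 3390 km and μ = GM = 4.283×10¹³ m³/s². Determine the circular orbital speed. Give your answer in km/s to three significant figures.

v ≈ 3.45 km/s

r = 3390 + 198.1 = 3588.1 km = 3.5881×10⁶ m.
For a circular orbit v = √(μ/r) = √(4.283×10¹³ / 3.588×10⁶) = √(1.194×10⁷) = 3455 m/s.
That is 3.455 km/s.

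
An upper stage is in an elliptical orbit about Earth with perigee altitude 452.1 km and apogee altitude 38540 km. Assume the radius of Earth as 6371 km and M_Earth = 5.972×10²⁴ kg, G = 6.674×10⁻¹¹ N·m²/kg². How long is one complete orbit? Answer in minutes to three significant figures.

μ = GM = 6.674×10⁻¹¹ × 5.972×10²⁴ = 3.986×10¹⁴ m³/s².
r_p = 6371 + 452.1 = 6823.1 km = 6.8231×10⁶ m.
r_a = 6371 + 38540 = 44911 km = 4.4911×10⁷ m.
Semi-major axis a = (r_p + r_a)/2 = (6823.1 + 44911)/2 = 25867 km = 2.587×10⁷ m.
By Kepler's third law T = 2π√(a³/μ) = 2π × 6.590×10³ = 4.140×10⁴ s.
= 690.1 minutes.

T ≈ 690 minutes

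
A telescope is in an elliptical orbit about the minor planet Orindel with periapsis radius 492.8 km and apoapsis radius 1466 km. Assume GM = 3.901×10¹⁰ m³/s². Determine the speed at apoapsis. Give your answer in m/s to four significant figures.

Semi-major axis a = (r_p + r_a)/2 = 979.40 km = 9.794×10⁵ m.
Vis-viva: v² = μ(2/r − 1/a) = 3.901×10¹⁰ × (1.364×10⁻⁶ − 1.021×10⁻⁶) = 1.339×10⁴ m²/s².
v = 115.7 m/s.

v ≈ 115.7 m/s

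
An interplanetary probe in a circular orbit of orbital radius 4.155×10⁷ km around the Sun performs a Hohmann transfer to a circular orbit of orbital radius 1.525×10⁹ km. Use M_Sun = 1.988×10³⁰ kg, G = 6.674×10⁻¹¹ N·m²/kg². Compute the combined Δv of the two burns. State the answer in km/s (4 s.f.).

μ = GM = 6.674×10⁻¹¹ × 1.988×10³⁰ = 1.327×10²⁰ m³/s².
r₁ = 4.155×10⁷ km = 4.155×10¹⁰ m.
r₂ = 1.525×10⁹ km = 1.525×10¹² m.
Transfer ellipse a_t = (r₁ + r₂)/2 = 7.833×10¹¹ m.
At r₁: circular v_c1 = √(μ/r₁) = 56510 m/s; transfer-perihelion v_p = √[μ(2/r₁ − 1/a_t)] = 78850 m/s.
Δv₁ = v_p − v_c1 = 22340 m/s.
At r₂: circular v_c2 = √(μ/r₂) = 9328 m/s; transfer-aphelion v_a = √[μ(2/r₂ − 1/a_t)] = 2148 m/s.
Δv₂ = v_c2 − v_a = 7179 m/s.
Total Δv = Δv₁ + Δv₂ = 29520 m/s = 29.52 km/s.

Δv_total ≈ 29.52 km/s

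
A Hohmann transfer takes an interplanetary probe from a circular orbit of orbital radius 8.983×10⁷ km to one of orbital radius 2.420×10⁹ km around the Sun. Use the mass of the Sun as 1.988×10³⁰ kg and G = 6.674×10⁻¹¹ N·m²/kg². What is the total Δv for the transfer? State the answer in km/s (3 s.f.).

Δv_total ≈ 20.4 km/s

μ = GM = 6.674×10⁻¹¹ × 1.988×10³⁰ = 1.327×10²⁰ m³/s².
r₁ = 8.983×10⁷ km = 8.983×10¹⁰ m.
r₂ = 2.420×10⁹ km = 2.420×10¹² m.
Transfer ellipse a_t = (r₁ + r₂)/2 = 1.255×10¹² m.
At r₁: circular v_c1 = √(μ/r₁) = 38430 m/s; transfer-perihelion v_p = √[μ(2/r₁ − 1/a_t)] = 53370 m/s.
Δv₁ = v_p − v_c1 = 14940 m/s.
At r₂: circular v_c2 = √(μ/r₂) = 7404 m/s; transfer-aphelion v_a = √[μ(2/r₂ − 1/a_t)] = 1981 m/s.
Δv₂ = v_c2 − v_a = 5423 m/s.
Total Δv = Δv₁ + Δv₂ = 20360 m/s = 20.36 km/s.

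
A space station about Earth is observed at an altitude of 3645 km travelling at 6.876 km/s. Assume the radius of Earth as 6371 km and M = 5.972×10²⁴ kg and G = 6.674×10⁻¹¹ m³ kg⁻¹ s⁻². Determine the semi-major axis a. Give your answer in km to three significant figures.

μ = GM = 6.674×10⁻¹¹ × 5.972×10²⁴ = 3.986×10¹⁴ m³/s².
r = 6371 + 3645 = 10016 km = 1.002×10⁷ m.
Vis-viva rearranged: 1/a = 2/r − v²/μ = 1.997×10⁻⁷ − 1.186×10⁻⁷ = 8.106×10⁻⁸ m⁻¹.
a = 1.234×10⁷ m = 12337 km.

a ≈ 12300 km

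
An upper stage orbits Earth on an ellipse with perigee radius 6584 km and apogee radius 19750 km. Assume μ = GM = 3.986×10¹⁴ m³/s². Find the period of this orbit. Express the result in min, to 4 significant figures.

T ≈ 250.6 min

Semi-major axis a = (r_p + r_a)/2 = (6584.0 + 19750)/2 = 13167 km = 1.317×10⁷ m.
By Kepler's third law T = 2π√(a³/μ) = 2π × 2.393×10³ = 1.504×10⁴ s.
= 250.6 min.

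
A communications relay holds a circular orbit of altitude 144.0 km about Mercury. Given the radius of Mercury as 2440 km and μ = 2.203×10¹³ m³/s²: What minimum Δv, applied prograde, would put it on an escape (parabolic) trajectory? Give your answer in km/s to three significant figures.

r = 2440 + 144.0 = 2584.0 km = 2.5840×10⁶ m.
Circular speed v_c = √(μ/r) = 2920 m/s.
Escape speed v_esc = √(2μ/r) = √2 × v_c = 4129 m/s.
Δv = v_esc − v_c = 1209 m/s = 1.209 km/s.

Δv ≈ 1.21 km/s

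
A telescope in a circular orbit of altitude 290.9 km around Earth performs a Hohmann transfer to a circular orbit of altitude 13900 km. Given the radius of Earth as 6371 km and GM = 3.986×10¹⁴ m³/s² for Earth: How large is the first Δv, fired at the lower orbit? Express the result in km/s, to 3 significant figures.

r₁ = 6371 + 290.9 = 6661.9 km = 6.6619×10⁶ m.
r₂ = 6371 + 13900 = 20271 km = 2.0271×10⁷ m.
Transfer ellipse a_t = (r₁ + r₂)/2 = 1.347×10⁷ m.
At r₁: circular v_c1 = √(μ/r₁) = 7735 m/s; transfer-perigee v_p = √[μ(2/r₁ − 1/a_t)] = 9490 m/s.
Δv₁ = v_p − v_c1 = 1755 m/s.
= 1.755 km/s.

Δv ≈ 1.76 km/s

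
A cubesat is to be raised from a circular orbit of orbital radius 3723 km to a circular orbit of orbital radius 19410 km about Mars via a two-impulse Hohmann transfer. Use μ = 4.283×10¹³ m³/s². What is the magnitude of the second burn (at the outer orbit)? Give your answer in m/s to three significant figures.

r₁ = 3723 km = 3.723×10⁶ m.
r₂ = 19410 km = 1.941×10⁷ m.
Transfer ellipse a_t = (r₁ + r₂)/2 = 1.157×10⁷ m.
At r₁: circular v_c1 = √(μ/r₁) = 3392 m/s; transfer-periapsis v_p = √[μ(2/r₁ − 1/a_t)] = 4394 m/s.
At r₂: circular v_c2 = √(μ/r₂) = 1485 m/s; transfer-apoapsis v_a = √[μ(2/r₂ − 1/a_t)] = 842.8 m/s.
Δv₂ = v_c2 − v_a = 642.7 m/s.

Δv ≈ 643 m/s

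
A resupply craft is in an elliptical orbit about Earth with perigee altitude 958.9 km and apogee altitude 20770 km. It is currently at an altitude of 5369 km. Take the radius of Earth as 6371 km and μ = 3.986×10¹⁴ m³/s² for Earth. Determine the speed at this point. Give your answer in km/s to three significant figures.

r_p = 6371 + 958.9 = 7329.9 km = 7.3299×10⁶ m.
r_a = 6371 + 20770 = 27141 km = 2.7141×10⁷ m.
r = 6371 + 5369 = 11740 km = 1.174×10⁷ m.
Semi-major axis a = (r_p + r_a)/2 = 17235 km = 1.724×10⁷ m.
Vis-viva: v² = μ(2/r − 1/a) = 3.986×10¹⁴ × (1.704×10⁻⁷ − 5.802×10⁻⁸) = 4.478×10⁷ m²/s².
v = 6692 m/s = 6.692 km/s.

v ≈ 6.69 km/s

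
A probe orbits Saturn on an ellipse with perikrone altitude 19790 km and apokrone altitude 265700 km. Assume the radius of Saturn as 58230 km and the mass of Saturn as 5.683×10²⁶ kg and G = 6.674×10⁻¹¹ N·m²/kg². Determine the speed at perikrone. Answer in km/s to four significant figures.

μ = GM = 6.674×10⁻¹¹ × 5.683×10²⁶ = 3.793×10¹⁶ m³/s².
r_p = 58230 + 19790 = 78020 km = 7.8020×10⁷ m.
r_a = 58230 + 265700 = 323930 km = 3.2393×10⁸ m.
Semi-major axis a = (r_p + r_a)/2 = 2.0098×10⁵ km = 2.010×10⁸ m.
Vis-viva: v² = μ(2/r − 1/a) = 3.793×10¹⁶ × (2.563×10⁻⁸ − 4.976×10⁻⁹) = 7.836×10⁸ m²/s².
v = 27990 m/s = 27.99 km/s.

v ≈ 27.99 km/s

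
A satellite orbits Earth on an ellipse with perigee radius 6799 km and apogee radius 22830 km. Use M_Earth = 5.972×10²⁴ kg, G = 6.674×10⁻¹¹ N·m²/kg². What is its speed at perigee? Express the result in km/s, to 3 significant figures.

μ = GM = 6.674×10⁻¹¹ × 5.972×10²⁴ = 3.986×10¹⁴ m³/s².
Semi-major axis a = (r_p + r_a)/2 = 14814 km = 1.481×10⁷ m.
Vis-viva: v² = μ(2/r − 1/a) = 3.986×10¹⁴ × (2.942×10⁻⁷ − 6.750×10⁻⁸) = 9.034×10⁷ m²/s².
v = 9505 m/s = 9.505 km/s.

v ≈ 9.50 km/s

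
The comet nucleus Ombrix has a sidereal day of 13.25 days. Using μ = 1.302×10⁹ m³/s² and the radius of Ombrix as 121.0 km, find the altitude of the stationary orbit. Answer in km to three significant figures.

T = 13.25 days = 1.145×10⁶ s.
A synchronous orbit has period T, so by Kepler's third law a = (μT²/4π²)^(1/3).
μT²/4π² = 1.302×10⁹ × (1.145×10⁶)² / 39.48 = 4.322×10¹⁹ m³.
a = 3.509×10⁶ m = 3509.4 km.
Altitude h = a − R = 3509.4 − 121.0 = 3388.4 km.

h_sync ≈ 3390 km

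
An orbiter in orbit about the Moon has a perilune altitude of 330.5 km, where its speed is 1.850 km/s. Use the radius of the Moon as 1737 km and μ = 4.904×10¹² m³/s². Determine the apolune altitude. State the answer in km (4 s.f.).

r_p = 1737 + 330.5 = 2067.5 km = 2.068×10⁶ m.
Specific energy ε = v²/2 − μ/r = -6.607×10⁵ J/kg, so a = −μ/(2ε) = 3.711×10⁶ m.
The apsides satisfy r_p + r_a = 2a, so the apolune radius is 2a − r_p = 5.355×10⁶ m = 5355.0 km.
Apolune altitude = 5355.0 − 1737 = 3618.0 km.

apolune altitude ≈ 3618 km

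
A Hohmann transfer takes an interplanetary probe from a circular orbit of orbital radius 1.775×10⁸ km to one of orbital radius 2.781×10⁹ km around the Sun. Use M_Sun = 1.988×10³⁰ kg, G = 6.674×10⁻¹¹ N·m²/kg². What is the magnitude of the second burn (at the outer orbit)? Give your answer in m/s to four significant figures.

μ = GM = 6.674×10⁻¹¹ × 1.988×10³⁰ = 1.327×10²⁰ m³/s².
r₁ = 1.775×10⁸ km = 1.775×10¹¹ m.
r₂ = 2.781×10⁹ km = 2.781×10¹² m.
Transfer ellipse a_t = (r₁ + r₂)/2 = 1.479×10¹² m.
At r₁: circular v_c1 = √(μ/r₁) = 27340 m/s; transfer-perihelion v_p = √[μ(2/r₁ − 1/a_t)] = 37490 m/s.
At r₂: circular v_c2 = √(μ/r₂) = 6907 m/s; transfer-aphelion v_a = √[μ(2/r₂ − 1/a_t)] = 2393 m/s.
Δv₂ = v_c2 − v_a = 4515 m/s.

Δv ≈ 4515 m/s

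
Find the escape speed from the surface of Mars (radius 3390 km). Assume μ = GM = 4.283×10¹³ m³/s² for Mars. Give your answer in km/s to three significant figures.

v_esc ≈ 5.03 km/s

r = R = 3.390×10⁶ m.
Escape speed v_esc = √(2μ/r) = √(2 × 4.283×10¹³ / 3.390×10⁶) = √(2.527×10⁷) = 5027 m/s.
= 5.027 km/s.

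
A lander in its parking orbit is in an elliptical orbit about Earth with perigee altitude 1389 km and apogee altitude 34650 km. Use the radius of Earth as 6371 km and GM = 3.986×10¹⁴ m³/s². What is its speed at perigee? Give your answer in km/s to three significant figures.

r_p = 6371 + 1389 = 7760.0 km = 7.7600×10⁶ m.
r_a = 6371 + 34650 = 41021 km = 4.1021×10⁷ m.
Semi-major axis a = (r_p + r_a)/2 = 24390 km = 2.439×10⁷ m.
Vis-viva: v² = μ(2/r − 1/a) = 3.986×10¹⁴ × (2.577×10⁻⁷ − 4.100×10⁻⁸) = 8.639×10⁷ m²/s².
v = 9295 m/s = 9.295 km/s.

v ≈ 9.29 km/s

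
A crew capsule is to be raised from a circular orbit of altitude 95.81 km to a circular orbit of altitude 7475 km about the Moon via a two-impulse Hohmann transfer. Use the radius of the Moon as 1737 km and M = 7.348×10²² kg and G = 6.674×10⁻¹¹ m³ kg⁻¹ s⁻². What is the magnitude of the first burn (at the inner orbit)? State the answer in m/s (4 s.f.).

Δv ≈ 476.9 m/s

μ = GM = 6.674×10⁻¹¹ × 7.348×10²² = 4.904×10¹² m³/s².
r₁ = 1737 + 95.81 = 1832.8 km = 1.8328×10⁶ m.
r₂ = 1737 + 7475 = 9212.0 km = 9.2120×10⁶ m.
Transfer ellipse a_t = (r₁ + r₂)/2 = 5.522×10⁶ m.
At r₁: circular v_c1 = √(μ/r₁) = 1636 m/s; transfer-perilune v_p = √[μ(2/r₁ − 1/a_t)] = 2113 m/s.
Δv₁ = v_p − v_c1 = 476.9 m/s.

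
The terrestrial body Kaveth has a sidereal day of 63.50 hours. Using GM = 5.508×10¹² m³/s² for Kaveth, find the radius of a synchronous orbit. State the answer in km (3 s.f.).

T = 63.50 hours = 2.286×10⁵ s.
A synchronous orbit has period T, so by Kepler's third law a = (μT²/4π²)^(1/3).
μT²/4π² = 5.508×10¹² × (2.286×10⁵)² / 39.48 = 7.291×10²¹ m³.
a = 1.939×10⁷ m = 19391 km.

r_sync ≈ 19400 km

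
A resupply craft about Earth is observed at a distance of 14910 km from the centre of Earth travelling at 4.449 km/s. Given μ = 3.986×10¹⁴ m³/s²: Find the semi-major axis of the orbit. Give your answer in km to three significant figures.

a ≈ 11800 km

r = 1.491×10⁷ m.
Specific orbital energy ε = v²/2 − μ/r = (4449)²/2 − 3.986×10¹⁴/1.491×10⁷ = -1.684×10⁷ J/kg.
Since ε = −μ/(2a), a = −μ/(2ε) = 1.184×10⁷ m = 11837 km.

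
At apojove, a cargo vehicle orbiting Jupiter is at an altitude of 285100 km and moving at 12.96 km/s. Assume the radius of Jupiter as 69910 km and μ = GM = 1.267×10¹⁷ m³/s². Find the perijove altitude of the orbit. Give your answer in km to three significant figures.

r_a = 69910 + 285100 = 3.5501×10⁵ km = 3.550×10⁸ m.
Specific energy ε = v²/2 − μ/r = -2.729×10⁸ J/kg, so a = −μ/(2ε) = 2.321×10⁸ m.
The apsides satisfy r_p + r_a = 2a, so the perijove radius is 2a − r_a = 1.092×10⁸ m = 1.0924×10⁵ km.
Perijove altitude = 1.0924×10⁵ − 69910 = 39335 km.

perijove altitude ≈ 39300 km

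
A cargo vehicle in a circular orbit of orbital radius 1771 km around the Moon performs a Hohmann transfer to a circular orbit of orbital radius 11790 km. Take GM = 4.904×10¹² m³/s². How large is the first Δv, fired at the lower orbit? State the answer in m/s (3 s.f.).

r₁ = 1771 km = 1.771×10⁶ m.
r₂ = 11790 km = 1.179×10⁷ m.
Transfer ellipse a_t = (r₁ + r₂)/2 = 6.780×10⁶ m.
At r₁: circular v_c1 = √(μ/r₁) = 1664 m/s; transfer-perilune v_p = √[μ(2/r₁ − 1/a_t)] = 2194 m/s.
Δv₁ = v_p − v_c1 = 530.2 m/s.

Δv ≈ 530 m/s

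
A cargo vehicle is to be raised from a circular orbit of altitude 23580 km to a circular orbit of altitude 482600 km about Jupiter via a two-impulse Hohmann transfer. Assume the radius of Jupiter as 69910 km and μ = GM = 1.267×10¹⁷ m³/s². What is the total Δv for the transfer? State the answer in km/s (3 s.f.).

Δv_total ≈ 18.3 km/s

r₁ = 69910 + 23580 = 93490 km = 9.3490×10⁷ m.
r₂ = 69910 + 482600 = 552510 km = 5.5251×10⁸ m.
Transfer ellipse a_t = (r₁ + r₂)/2 = 3.230×10⁸ m.
At r₁: circular v_c1 = √(μ/r₁) = 36810 m/s; transfer-perijove v_p = √[μ(2/r₁ − 1/a_t)] = 48150 m/s.
Δv₁ = v_p − v_c1 = 11330 m/s.
At r₂: circular v_c2 = √(μ/r₂) = 15140 m/s; transfer-apojove v_a = √[μ(2/r₂ − 1/a_t)] = 8147 m/s.
Δv₂ = v_c2 − v_a = 6996 m/s.
Total Δv = Δv₁ + Δv₂ = 18330 m/s = 18.33 km/s.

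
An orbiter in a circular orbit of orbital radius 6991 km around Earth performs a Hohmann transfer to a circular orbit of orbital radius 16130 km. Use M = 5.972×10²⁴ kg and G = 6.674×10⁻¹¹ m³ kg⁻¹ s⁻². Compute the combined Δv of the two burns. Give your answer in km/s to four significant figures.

Δv_total ≈ 2.474 km/s

μ = GM = 6.674×10⁻¹¹ × 5.972×10²⁴ = 3.986×10¹⁴ m³/s².
r₁ = 6991 km = 6.991×10⁶ m.
r₂ = 16130 km = 1.613×10⁷ m.
Transfer ellipse a_t = (r₁ + r₂)/2 = 1.156×10⁷ m.
At r₁: circular v_c1 = √(μ/r₁) = 7551 m/s; transfer-perigee v_p = √[μ(2/r₁ − 1/a_t)] = 8919 m/s.
Δv₁ = v_p − v_c1 = 1368 m/s.
At r₂: circular v_c2 = √(μ/r₂) = 4971 m/s; transfer-apogee v_a = √[μ(2/r₂ − 1/a_t)] = 3866 m/s.
Δv₂ = v_c2 − v_a = 1105 m/s.
Total Δv = Δv₁ + Δv₂ = 2474 m/s = 2.474 km/s.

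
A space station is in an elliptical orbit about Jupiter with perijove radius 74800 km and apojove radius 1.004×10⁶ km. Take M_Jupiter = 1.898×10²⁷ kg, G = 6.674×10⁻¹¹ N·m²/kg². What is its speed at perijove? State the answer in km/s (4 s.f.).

μ = GM = 6.674×10⁻¹¹ × 1.898×10²⁷ = 1.267×10¹⁷ m³/s².
Semi-major axis a = (r_p + r_a)/2 = 5.3940×10⁵ km = 5.394×10⁸ m.
Vis-viva: v² = μ(2/r − 1/a) = 1.267×10¹⁷ × (2.674×10⁻⁸ − 1.854×10⁻⁹) = 3.152×10⁹ m²/s².
v = 56140 m/s = 56.14 km/s.

v ≈ 56.14 km/s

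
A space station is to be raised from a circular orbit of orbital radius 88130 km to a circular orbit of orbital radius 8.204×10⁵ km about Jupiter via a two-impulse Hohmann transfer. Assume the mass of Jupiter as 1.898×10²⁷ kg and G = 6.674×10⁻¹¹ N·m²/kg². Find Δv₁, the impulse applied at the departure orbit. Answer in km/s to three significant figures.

Δv ≈ 13.0 km/s

μ = GM = 6.674×10⁻¹¹ × 1.898×10²⁷ = 1.267×10¹⁷ m³/s².
r₁ = 88130 km = 8.813×10⁷ m.
r₂ = 8.204×10⁵ km = 8.204×10⁸ m.
Transfer ellipse a_t = (r₁ + r₂)/2 = 4.543×10⁸ m.
At r₁: circular v_c1 = √(μ/r₁) = 37910 m/s; transfer-perijove v_p = √[μ(2/r₁ − 1/a_t)] = 50950 m/s.
Δv₁ = v_p − v_c1 = 13040 m/s.
= 13.04 km/s.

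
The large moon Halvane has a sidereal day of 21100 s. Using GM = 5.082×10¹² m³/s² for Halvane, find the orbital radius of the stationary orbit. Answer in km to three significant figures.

A synchronous orbit has period T, so by Kepler's third law a = (μT²/4π²)^(1/3).
μT²/4π² = 5.082×10¹² × (2.110×10⁴)² / 39.48 = 5.731×10¹⁹ m³.
a = 3.855×10⁶ m = 3855.5 km.

r_sync ≈ 3860 km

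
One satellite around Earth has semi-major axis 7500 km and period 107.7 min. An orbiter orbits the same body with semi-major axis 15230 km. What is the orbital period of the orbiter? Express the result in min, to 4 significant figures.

Kepler's third law: T² ∝ a³, so T₂ = T₁ (a₂/a₁)^(3/2).
a₂/a₁ = 2.031, (a₂/a₁)^(3/2) = 2.894.
T₂ = 107.7 × 2.894 = 311.7 min.

T₂ ≈ 311.7 min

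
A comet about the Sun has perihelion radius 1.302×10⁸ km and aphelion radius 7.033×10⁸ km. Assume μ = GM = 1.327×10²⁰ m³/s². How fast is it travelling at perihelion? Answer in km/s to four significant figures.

Semi-major axis a = (r_p + r_a)/2 = 4.1675×10⁸ km = 4.168×10¹¹ m.
Vis-viva: v² = μ(2/r − 1/a) = 1.327×10²⁰ × (1.536×10⁻¹¹ − 2.400×10⁻¹²) = 1.720×10⁹ m²/s².
v = 41470 m/s = 41.47 km/s.

v ≈ 41.47 km/s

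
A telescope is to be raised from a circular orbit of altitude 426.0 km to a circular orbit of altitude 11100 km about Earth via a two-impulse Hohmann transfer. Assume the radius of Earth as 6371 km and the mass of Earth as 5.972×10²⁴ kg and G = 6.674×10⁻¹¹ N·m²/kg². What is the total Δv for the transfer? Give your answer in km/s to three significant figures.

μ = GM = 6.674×10⁻¹¹ × 5.972×10²⁴ = 3.986×10¹⁴ m³/s².
r₁ = 6371 + 426.0 = 6797.0 km = 6.7970×10⁶ m.
r₂ = 6371 + 11100 = 17471 km = 1.7471×10⁷ m.
Transfer ellipse a_t = (r₁ + r₂)/2 = 1.213×10⁷ m.
At r₁: circular v_c1 = √(μ/r₁) = 7658 m/s; transfer-perigee v_p = √[μ(2/r₁ − 1/a_t)] = 9189 m/s.
Δv₁ = v_p − v_c1 = 1531 m/s.
At r₂: circular v_c2 = √(μ/r₂) = 4776 m/s; transfer-apogee v_a = √[μ(2/r₂ − 1/a_t)] = 3575 m/s.
Δv₂ = v_c2 − v_a = 1202 m/s.
Total Δv = Δv₁ + Δv₂ = 2733 m/s = 2.733 km/s.

Δv_total ≈ 2.73 km/s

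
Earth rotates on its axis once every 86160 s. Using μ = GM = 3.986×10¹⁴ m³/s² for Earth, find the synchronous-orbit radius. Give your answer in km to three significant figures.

r_sync ≈ 42200 km

A synchronous orbit has period T, so by Kepler's third law a = (μT²/4π²)^(1/3).
μT²/4π² = 3.986×10¹⁴ × (8.616×10⁴)² / 39.48 = 7.495×10²² m³.
a = 4.216×10⁷ m = 42163 km.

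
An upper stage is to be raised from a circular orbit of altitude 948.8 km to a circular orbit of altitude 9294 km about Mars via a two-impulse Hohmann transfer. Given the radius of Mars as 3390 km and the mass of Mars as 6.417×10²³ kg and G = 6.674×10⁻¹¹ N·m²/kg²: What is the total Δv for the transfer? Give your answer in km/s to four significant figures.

μ = GM = 6.674×10⁻¹¹ × 6.417×10²³ = 4.283×10¹³ m³/s².
r₁ = 3390 + 948.8 = 4338.8 km = 4.3388×10⁶ m.
r₂ = 3390 + 9294 = 12684 km = 1.2684×10⁷ m.
Transfer ellipse a_t = (r₁ + r₂)/2 = 8.511×10⁶ m.
At r₁: circular v_c1 = √(μ/r₁) = 3142 m/s; transfer-periapsis v_p = √[μ(2/r₁ − 1/a_t)] = 3835 m/s.
Δv₁ = v_p − v_c1 = 693.6 m/s.
At r₂: circular v_c2 = √(μ/r₂) = 1838 m/s; transfer-apoapsis v_a = √[μ(2/r₂ − 1/a_t)] = 1312 m/s.
Δv₂ = v_c2 − v_a = 525.6 m/s.
Total Δv = Δv₁ + Δv₂ = 1219 m/s = 1.219 km/s.

Δv_total ≈ 1.219 km/s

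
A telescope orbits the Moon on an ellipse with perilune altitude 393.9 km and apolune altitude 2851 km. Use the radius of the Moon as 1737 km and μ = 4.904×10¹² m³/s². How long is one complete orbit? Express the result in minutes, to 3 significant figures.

T ≈ 291 minutes

r_p = 1737 + 393.9 = 2130.9 km = 2.1309×10⁶ m.
r_a = 1737 + 2851 = 4588.0 km = 4.5880×10⁶ m.
Semi-major axis a = (r_p + r_a)/2 = (2130.9 + 4588.0)/2 = 3359.4 km = 3.359×10⁶ m.
By Kepler's third law T = 2π√(a³/μ) = 2π × 2.781×10³ = 1.747×10⁴ s.
= 291.2 minutes.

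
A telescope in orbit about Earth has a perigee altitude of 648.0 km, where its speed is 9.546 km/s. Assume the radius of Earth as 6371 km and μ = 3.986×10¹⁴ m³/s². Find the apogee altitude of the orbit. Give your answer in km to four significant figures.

apogee altitude ≈ 22120 km

r_p = 6371 + 648.0 = 7019.0 km = 7.019×10⁶ m.
Specific energy ε = v²/2 − μ/r = -1.123×10⁷ J/kg, so a = −μ/(2ε) = 1.775×10⁷ m.
The apsides satisfy r_p + r_a = 2a, so the apogee radius is 2a − r_p = 2.849×10⁷ m = 28489 km.
Apogee altitude = 28489 − 6371 = 22118 km.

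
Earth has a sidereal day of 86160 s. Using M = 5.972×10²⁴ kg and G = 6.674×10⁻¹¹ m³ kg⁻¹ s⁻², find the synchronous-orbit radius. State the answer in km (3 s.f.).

r_sync ≈ 42200 km

μ = GM = 6.674×10⁻¹¹ × 5.972×10²⁴ = 3.986×10¹⁴ m³/s².
A synchronous orbit has period T, so by Kepler's third law a = (μT²/4π²)^(1/3).
μT²/4π² = 3.986×10¹⁴ × (8.616×10⁴)² / 39.48 = 7.495×10²² m³.
a = 4.216×10⁷ m = 42162 km.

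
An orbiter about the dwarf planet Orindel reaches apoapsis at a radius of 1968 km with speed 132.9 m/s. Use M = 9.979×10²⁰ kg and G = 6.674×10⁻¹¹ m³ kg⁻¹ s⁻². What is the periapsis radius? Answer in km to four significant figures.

periapsis radius ≈ 694.9 km

μ = GM = 6.674×10⁻¹¹ × 9.979×10²⁰ = 6.660×10¹⁰ m³/s².
r_a = 1.968×10⁶ m.
Specific energy ε = v²/2 − μ/r = -2.501×10⁴ J/kg, so a = −μ/(2ε) = 1.331×10⁶ m.
The apsides satisfy r_p + r_a = 2a, so the periapsis radius is 2a − r_a = 6.949×10⁵ m = 694.91 km.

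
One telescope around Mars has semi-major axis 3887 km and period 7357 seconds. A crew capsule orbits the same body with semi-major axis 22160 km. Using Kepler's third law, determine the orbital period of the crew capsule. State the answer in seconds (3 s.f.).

Kepler's third law: T² ∝ a³, so T₂ = T₁ (a₂/a₁)^(3/2).
a₂/a₁ = 5.701, (a₂/a₁)^(3/2) = 13.61.
T₂ = 7357 × 13.61 = 1.001×10⁵ seconds.

T₂ ≈ 1.00×10⁵ seconds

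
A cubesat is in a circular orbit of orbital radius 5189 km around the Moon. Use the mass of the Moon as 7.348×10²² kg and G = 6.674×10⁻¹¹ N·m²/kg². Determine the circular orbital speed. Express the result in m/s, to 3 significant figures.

μ = GM = 6.674×10⁻¹¹ × 7.348×10²² = 4.904×10¹² m³/s².
r = 5189 km = 5.189×10⁶ m.
For a circular orbit v = √(μ/r) = √(4.904×10¹² / 5.189×10⁶) = √(9.451×10⁵) = 972.2 m/s.

v ≈ 972 m/s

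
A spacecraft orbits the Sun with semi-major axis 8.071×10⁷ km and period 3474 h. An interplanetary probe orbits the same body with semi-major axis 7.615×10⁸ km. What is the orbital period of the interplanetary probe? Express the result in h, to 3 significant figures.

T₂ ≈ 1.01×10⁵ h

Kepler's third law: T² ∝ a³, so T₂ = T₁ (a₂/a₁)^(3/2).
a₂/a₁ = 9.435, (a₂/a₁)^(3/2) = 28.98.
T₂ = 3474 × 28.98 = 1.007×10⁵ h.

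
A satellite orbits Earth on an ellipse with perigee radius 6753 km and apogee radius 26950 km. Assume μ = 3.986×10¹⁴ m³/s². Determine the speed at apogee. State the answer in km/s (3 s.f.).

Semi-major axis a = (r_p + r_a)/2 = 16852 km = 1.685×10⁷ m.
Vis-viva: v² = μ(2/r − 1/a) = 3.986×10¹⁴ × (7.421×10⁻⁸ − 5.934×10⁻⁸) = 5.927×10⁶ m²/s².
v = 2435 m/s = 2.435 km/s.

v ≈ 2.43 km/s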